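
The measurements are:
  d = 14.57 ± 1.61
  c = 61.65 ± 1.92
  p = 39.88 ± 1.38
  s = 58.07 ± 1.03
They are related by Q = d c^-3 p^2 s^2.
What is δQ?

Since Q is a product/quotient, work with relative uncertainties:
  (1·δd/d)² = (1×0.111)² = 0.0122;  (-3·δc/c)² = (-3×0.0311)² = 0.00873;  (2·δp/p)² = (2×0.0346)² = 0.00479;  (2·δs/s)² = (2×0.0177)² = 0.00126
δQ/Q = √(0.0270) = 0.164
Q = 333.5, so δQ = 0.164 × 333.5 = 54.8.

54.8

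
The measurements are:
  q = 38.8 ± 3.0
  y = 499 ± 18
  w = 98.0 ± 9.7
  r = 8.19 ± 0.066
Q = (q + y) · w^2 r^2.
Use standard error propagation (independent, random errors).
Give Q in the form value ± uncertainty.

(3.46 ± 0.698) × 10^8

Let u = q + y = 538. δu = √(δq² + δy²) = √(9.00 + 324) = 18.2, so δu/u = 0.0339.
Q is then a monomial in u, w, r:
δQ/Q = √((δu/u)² + (2·δw/w)² + (2·δr/r)²) = √(0.00115 + 0.0392 + 0.000260) = 0.201
Q = 3.46e+08, so δQ = 0.201 × 3.46e+08 = 6.98e+07.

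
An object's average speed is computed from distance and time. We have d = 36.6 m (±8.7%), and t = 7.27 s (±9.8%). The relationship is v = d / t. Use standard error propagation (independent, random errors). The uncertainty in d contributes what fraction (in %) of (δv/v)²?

(δv/v)² = (1·δd/d)² + (-1·δt/t)²
  d term: (1×0.0870)² = 0.00757
  t term: (-1×0.0980)² = 0.00960
Total = 0.0172. Share from d = 0.00757/0.0172 = 0.441.

44.1%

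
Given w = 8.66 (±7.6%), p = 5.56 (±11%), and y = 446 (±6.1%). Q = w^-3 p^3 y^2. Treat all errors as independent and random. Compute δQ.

22100

Products/powers → add relative errors in quadrature, weighted by exponent:
  (-3·δw/w)² = (-3×0.0760)² = 0.0520;  (3·δp/p)² = (3×0.110)² = 0.109;  (2·δy/y)² = (2×0.0610)² = 0.0149
δQ/Q = √(0.176) = 0.419
Q = 52600, so δQ = 0.419 × 52600 = 22100.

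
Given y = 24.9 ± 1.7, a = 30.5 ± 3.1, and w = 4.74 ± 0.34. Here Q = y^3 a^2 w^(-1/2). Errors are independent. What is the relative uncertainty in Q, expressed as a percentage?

29.1%

For a monomial Q ∝ y^3, a^2, w^(-1/2), fractional errors add in quadrature:
  (3·δy/y)² = (3×0.0683)² = 0.0420;  (2·δa/a)² = (2×0.102)² = 0.0413;  (−½·δw/w)² = (-0.5×0.0717)² = 0.00129
δQ/Q = √(0.0846) = 0.291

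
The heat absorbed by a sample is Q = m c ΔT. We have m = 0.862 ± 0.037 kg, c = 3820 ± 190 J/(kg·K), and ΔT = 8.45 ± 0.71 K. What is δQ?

2970 J

Each factor contributes (exponent × relative error)² to (δQ/Q)²:
  (1·δm/m)² = (1×0.0429)² = 0.00184;  (1·δc/c)² = (1×0.0497)² = 0.00247;  (1·δΔT/ΔT)² = (1×0.0840)² = 0.00706
δQ/Q = √(0.0114) = 0.107
Q = 27800 J, so δQ = 0.107 × 27800 = 2970 J.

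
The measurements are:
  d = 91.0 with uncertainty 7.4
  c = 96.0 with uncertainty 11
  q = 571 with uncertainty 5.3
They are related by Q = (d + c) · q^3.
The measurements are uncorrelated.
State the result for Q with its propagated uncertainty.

Let u = d + c = 187. δu = √(δd² + δc²) = √(54.8 + 121) = 13.3, so δu/u = 0.0709.
Q is then a monomial in u, q:
δQ/Q = √((δu/u)² + (3·δq/q)²) = √(0.00503 + 0.000775) = 0.0762
Q = 3.48e+10, so δQ = 0.0762 × 3.48e+10 = 2.65e+09.

(3.48 ± 0.265) × 10^10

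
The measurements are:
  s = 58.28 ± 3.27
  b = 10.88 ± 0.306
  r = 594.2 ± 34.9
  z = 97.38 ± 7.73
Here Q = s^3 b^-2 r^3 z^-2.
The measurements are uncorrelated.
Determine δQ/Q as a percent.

Relative error in a monomial: (δQ/Q)² = Σ (nᵢ · δxᵢ/xᵢ)².
  (3·δs/s)² = (3×0.0561)² = 0.0283;  (-2·δb/b)² = (-2×0.0281)² = 0.00316;  (3·δr/r)² = (3×0.0587)² = 0.0310;  (-2·δz/z)² = (-2×0.0794)² = 0.0252
δQ/Q = √(0.0877) = 0.296

29.6%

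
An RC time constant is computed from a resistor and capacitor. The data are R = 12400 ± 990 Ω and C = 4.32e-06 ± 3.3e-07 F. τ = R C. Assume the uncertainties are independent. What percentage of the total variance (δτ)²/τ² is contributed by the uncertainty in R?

(δτ/τ)² = (1·δR/R)² + (1·δC/C)²
  R term: (1×0.0798)² = 0.00637
  C term: (1×0.0764)² = 0.00584
Total = 0.0122. Share from R = 0.00637/0.0122 = 0.522.

52.2%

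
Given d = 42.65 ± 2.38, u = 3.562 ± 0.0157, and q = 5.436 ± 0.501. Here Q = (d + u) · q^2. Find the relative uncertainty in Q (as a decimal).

0.191

Let w = d + u = 46.21. δw = √(δd² + δu²) = √(5.66 + 0.000246) = 2.38, so δw/w = 0.0515.
Q is then a monomial in w, q:
δQ/Q = √((δw/w)² + (2·δq/q)²) = √(0.00265 + 0.0340) = 0.191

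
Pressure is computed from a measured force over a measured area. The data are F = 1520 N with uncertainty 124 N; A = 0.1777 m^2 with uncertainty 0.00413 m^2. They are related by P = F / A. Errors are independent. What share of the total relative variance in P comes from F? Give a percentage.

92.5%

(δP/P)² = (1·δF/F)² + (-1·δA/A)²
  F term: (1×0.0816)² = 0.00666
  A term: (-1×0.0232)² = 0.000540
Total = 0.00720. Share from F = 0.00666/0.00720 = 0.925.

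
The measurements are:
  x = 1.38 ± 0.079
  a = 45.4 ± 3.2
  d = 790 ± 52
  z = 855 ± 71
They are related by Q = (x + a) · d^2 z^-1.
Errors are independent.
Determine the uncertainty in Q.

Let u = x + a = 46.8. δu = √(δx² + δa²) = √(0.00624 + 10.2) = 3.20, so δu/u = 0.0684.
Q is then a monomial in u, d, z:
δQ/Q = √((δu/u)² + (2·δd/d)² + (-1·δz/z)²) = √(0.00468 + 0.0173 + 0.00690) = 0.170
Q = 34100, so δQ = 0.170 × 34100 = 5810.

5810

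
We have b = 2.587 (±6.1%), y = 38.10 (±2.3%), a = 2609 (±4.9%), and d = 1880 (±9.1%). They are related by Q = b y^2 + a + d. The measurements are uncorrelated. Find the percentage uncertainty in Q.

Let p = b·y^2 = 3755. δp/p = √((1·δb/b)² + (2·δy/y)²) = √(0.00372 + 0.00212) = 0.0764, so δp = 287.
Q = p + a + d: δQ = √(δp² + δa² + δd²) = √(82300 + 16300 + 29300) = 358
Q = 8244, so δQ/Q = 358/8244 = 0.0434.

4.34%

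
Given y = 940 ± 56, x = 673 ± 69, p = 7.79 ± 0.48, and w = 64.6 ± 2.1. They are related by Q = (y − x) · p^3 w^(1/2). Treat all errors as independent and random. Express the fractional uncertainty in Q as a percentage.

38.1%

Let u = y − x = 267. δu = √(δy² + δx²) = √(3140 + 4760) = 88.9, so δu/u = 0.333.
Q is then a monomial in u, p, w:
δQ/Q = √((δu/u)² + (3·δp/p)² + (½·δw/w)²) = √(0.111 + 0.0342 + 0.000264) = 0.381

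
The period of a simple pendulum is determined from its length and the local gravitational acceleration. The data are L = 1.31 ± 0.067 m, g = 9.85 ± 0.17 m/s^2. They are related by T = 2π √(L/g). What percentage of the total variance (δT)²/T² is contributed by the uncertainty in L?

(δT/T)² = (½·δL/L)² + (−½·δg/g)²
  L term: (0.5×0.0511)² = 0.000654
  g term: (-0.5×0.0173)² = 7.45e-05
Total = 0.000728. Share from L = 0.000654/0.000728 = 0.898.

89.8%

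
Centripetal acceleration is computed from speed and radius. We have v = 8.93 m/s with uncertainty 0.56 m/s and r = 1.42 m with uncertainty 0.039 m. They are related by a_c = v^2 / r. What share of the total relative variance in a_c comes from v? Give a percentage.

(δa_c/a_c)² = (2·δv/v)² + (-1·δr/r)²
  v term: (2×0.0627)² = 0.0157
  r term: (-1×0.0275)² = 0.000754
Total = 0.0165. Share from v = 0.0157/0.0165 = 0.954.

95.4%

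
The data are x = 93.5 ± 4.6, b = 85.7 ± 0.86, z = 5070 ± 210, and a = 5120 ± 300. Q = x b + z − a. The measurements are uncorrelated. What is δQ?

Let p = x·b = 8010. δp/p = √((1·δx/x)² + (1·δb/b)²) = √(0.00242 + 0.000101) = 0.0502, so δp = 402.
Q = p + z − a: δQ = √(δp² + δz² + δa²) = √(1.62e+05 + 44100 + 90000) = 544

544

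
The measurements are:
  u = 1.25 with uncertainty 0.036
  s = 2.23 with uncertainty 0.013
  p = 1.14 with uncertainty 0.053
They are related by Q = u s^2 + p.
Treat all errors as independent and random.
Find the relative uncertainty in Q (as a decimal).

0.0272

Let w = u·s^2 = 6.22. δw/w = √((1·δu/u)² + (2·δs/s)²) = √(0.000829 + 0.000136) = 0.0311, so δw = 0.193.
Q = w + p: δQ = √(δw² + δp²) = √(0.0373 + 0.00281) = 0.200
Q = 7.36, so δQ/Q = 0.200/7.36 = 0.0272.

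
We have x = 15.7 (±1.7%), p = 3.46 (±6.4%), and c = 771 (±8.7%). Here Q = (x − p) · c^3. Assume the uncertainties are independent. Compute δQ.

Let u = x − p = 12.2. δu = √(δx² + δp²) = √(0.0712 + 0.0490) = 0.347, so δu/u = 0.0283.
Q is then a monomial in u, c:
δQ/Q = √((δu/u)² + (3·δc/c)²) = √(0.000803 + 0.0681) = 0.263
Q = 5.61e+09, so δQ = 0.263 × 5.61e+09 = 1.47e+09.

1.47e+09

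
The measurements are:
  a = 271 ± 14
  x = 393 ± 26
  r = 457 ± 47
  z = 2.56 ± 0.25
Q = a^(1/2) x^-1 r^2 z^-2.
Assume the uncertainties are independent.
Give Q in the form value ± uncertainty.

1330 ± 390

Q is a product of powers, so relative uncertainties combine in quadrature:
  (½·δa/a)² = (0.5×0.0517)² = 0.000667;  (-1·δx/x)² = (-1×0.0662)² = 0.00438;  (2·δr/r)² = (2×0.103)² = 0.0423;  (-2·δz/z)² = (-2×0.0977)² = 0.0381
δQ/Q = √(0.0855) = 0.292
Q = 1330, so δQ = 0.292 × 1330 = 390.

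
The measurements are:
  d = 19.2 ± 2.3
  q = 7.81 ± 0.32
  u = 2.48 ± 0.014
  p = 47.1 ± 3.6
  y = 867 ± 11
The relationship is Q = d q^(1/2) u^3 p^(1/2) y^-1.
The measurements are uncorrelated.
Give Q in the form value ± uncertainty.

Each factor contributes (exponent × relative error)² to (δQ/Q)²:
  (1·δd/d)² = (1×0.120)² = 0.0144;  (½·δq/q)² = (0.5×0.0410)² = 0.000420;  (3·δu/u)² = (3×0.00565)² = 0.000287;  (½·δp/p)² = (0.5×0.0764)² = 0.00146;  (-1·δy/y)² = (-1×0.0127)² = 0.000161
δQ/Q = √(0.0167) = 0.129
Q = 6.48, so δQ = 0.129 × 6.48 = 0.837.

6.48 ± 0.837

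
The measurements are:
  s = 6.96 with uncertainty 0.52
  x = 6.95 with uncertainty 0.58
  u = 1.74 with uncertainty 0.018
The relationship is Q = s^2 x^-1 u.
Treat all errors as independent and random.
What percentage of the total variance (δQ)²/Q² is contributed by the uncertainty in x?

23.7%

(δQ/Q)² = (2·δs/s)² + (-1·δx/x)² + (1·δu/u)²
  s term: (2×0.0747)² = 0.0223
  x term: (-1×0.0835)² = 0.00696
  u term: (1×0.0103)² = 0.000107
Total = 0.0294. Share from x = 0.00696/0.0294 = 0.237.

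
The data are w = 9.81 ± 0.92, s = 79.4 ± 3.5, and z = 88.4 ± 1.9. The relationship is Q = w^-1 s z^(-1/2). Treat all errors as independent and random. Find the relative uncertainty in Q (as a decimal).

0.104

For a monomial Q ∝ w^-1, s, z^(-1/2), fractional errors add in quadrature:
  (-1·δw/w)² = (-1×0.0938)² = 0.00880;  (1·δs/s)² = (1×0.0441)² = 0.00194;  (−½·δz/z)² = (-0.5×0.0215)² = 0.000115
δQ/Q = √(0.0109) = 0.104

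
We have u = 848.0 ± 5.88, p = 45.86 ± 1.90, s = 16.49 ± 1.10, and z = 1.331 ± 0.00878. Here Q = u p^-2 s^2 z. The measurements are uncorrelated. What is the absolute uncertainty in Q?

23.0

Products/powers → add relative errors in quadrature, weighted by exponent:
  (1·δu/u)² = (1×0.00693)² = 4.81e-05;  (-2·δp/p)² = (-2×0.0414)² = 0.00687;  (2·δs/s)² = (2×0.0667)² = 0.0178;  (1·δz/z)² = (1×0.00660)² = 4.35e-05
δQ/Q = √(0.0248) = 0.157
Q = 145.9, so δQ = 0.157 × 145.9 = 23.0.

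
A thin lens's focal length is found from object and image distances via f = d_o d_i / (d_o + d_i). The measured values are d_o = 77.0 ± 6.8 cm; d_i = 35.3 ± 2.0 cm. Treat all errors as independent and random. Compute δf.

1.16 cm

∂f/∂d_o = (d_i/(d_o+d_i))² = 0.0988;  ∂f/∂d_i = (d_o/(d_o+d_i))² = 0.470
δf = √((∂f/∂d_o · δd_o)² + (∂f/∂d_i · δd_i)²) = √(0.451 + 0.884) = 1.16 cm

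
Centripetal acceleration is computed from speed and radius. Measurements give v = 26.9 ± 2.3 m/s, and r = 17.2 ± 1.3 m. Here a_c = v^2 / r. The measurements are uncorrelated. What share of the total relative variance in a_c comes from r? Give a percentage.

(δa_c/a_c)² = (2·δv/v)² + (-1·δr/r)²
  v term: (2×0.0855)² = 0.0292
  r term: (-1×0.0756)² = 0.00571
Total = 0.0350. Share from r = 0.00571/0.0350 = 0.163.

16.3%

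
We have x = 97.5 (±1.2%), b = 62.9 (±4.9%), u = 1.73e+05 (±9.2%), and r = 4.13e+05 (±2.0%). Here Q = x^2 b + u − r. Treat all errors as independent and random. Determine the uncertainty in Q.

Let p = x^2·b = 5.98e+05. δp/p = √((2·δx/x)² + (1·δb/b)²) = √(0.000576 + 0.00240) = 0.0546, so δp = 32600.
Q = p + u − r: δQ = √(δp² + δu² + δr²) = √(1.06e+09 + 2.53e+08 + 6.82e+07) = 37200

37200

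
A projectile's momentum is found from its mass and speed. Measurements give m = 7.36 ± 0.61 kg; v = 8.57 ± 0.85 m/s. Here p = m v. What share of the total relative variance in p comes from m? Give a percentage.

(δp/p)² = (1·δm/m)² + (1·δv/v)²
  m term: (1×0.0829)² = 0.00687
  v term: (1×0.0992)² = 0.00984
Total = 0.0167. Share from m = 0.00687/0.0167 = 0.411.

41.1%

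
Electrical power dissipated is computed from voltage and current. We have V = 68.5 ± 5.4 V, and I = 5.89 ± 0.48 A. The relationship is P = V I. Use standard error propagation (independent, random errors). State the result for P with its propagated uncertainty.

Each factor contributes (exponent × relative error)² to (δP/P)²:
  (1·δV/V)² = (1×0.0788)² = 0.00621;  (1·δI/I)² = (1×0.0815)² = 0.00664
δP/P = √(0.0129) = 0.113
P = 403 W, so δP = 0.113 × 403 = 45.7 W.

403 ± 45.7 W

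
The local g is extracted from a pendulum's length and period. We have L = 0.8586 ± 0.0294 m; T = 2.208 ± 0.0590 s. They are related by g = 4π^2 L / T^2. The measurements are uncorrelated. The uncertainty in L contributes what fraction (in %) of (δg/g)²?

29.1%

(δg/g)² = (1·δL/L)² + (-2·δT/T)²
  L term: (1×0.0342)² = 0.00117
  T term: (-2×0.0267)² = 0.00286
Total = 0.00403. Share from L = 0.00117/0.00403 = 0.291.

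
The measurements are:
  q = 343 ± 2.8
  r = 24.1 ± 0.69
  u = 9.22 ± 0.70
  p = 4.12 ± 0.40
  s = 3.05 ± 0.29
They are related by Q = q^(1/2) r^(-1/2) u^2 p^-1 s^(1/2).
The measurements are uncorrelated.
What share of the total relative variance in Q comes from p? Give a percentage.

(δQ/Q)² = (½·δq/q)² + (−½·δr/r)² + (2·δu/u)² + (-1·δp/p)² + (½·δs/s)²
  q term: (0.5×0.00816)² = 1.67e-05
  r term: (-0.5×0.0286)² = 0.000205
  u term: (2×0.0759)² = 0.0231
  p term: (-1×0.0971)² = 0.00943
  s term: (0.5×0.0951)² = 0.00226
Total = 0.0350. Share from p = 0.00943/0.0350 = 0.270.

27.0%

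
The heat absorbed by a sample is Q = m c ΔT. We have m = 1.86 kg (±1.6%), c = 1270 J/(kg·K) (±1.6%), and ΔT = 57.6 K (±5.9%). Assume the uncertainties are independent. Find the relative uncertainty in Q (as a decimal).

Q is a product of powers, so relative uncertainties combine in quadrature:
  (1·δm/m)² = (1×0.0160)² = 0.000256;  (1·δc/c)² = (1×0.0160)² = 0.000256;  (1·δΔT/ΔT)² = (1×0.0590)² = 0.00348
δQ/Q = √(0.00399) = 0.0632

0.0632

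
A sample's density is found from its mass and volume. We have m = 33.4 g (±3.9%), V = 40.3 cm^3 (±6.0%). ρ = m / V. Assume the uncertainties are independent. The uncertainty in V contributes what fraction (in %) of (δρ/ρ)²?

(δρ/ρ)² = (1·δm/m)² + (-1·δV/V)²
  m term: (1×0.0390)² = 0.00152
  V term: (-1×0.0600)² = 0.00360
Total = 0.00512. Share from V = 0.00360/0.00512 = 0.703.

70.3%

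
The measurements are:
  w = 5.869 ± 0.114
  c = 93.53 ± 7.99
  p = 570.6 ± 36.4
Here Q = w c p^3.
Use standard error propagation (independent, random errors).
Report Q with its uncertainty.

(1.020 ± 0.215) × 10^11

For a monomial Q ∝ w, c, p^3, fractional errors add in quadrature:
  (1·δw/w)² = (1×0.0194)² = 0.000377;  (1·δc/c)² = (1×0.0854)² = 0.00730;  (3·δp/p)² = (3×0.0638)² = 0.0366
δQ/Q = √(0.0443) = 0.210
Q = 1.02e+11, so δQ = 0.210 × 1.02e+11 = 2.15e+10.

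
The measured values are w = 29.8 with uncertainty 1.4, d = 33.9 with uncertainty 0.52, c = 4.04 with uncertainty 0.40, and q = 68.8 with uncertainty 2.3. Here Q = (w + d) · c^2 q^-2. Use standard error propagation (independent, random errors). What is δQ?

0.0462

Let u = w + d = 63.7. δu = √(δw² + δd²) = √(1.96 + 0.270) = 1.49, so δu/u = 0.0234.
Q is then a monomial in u, c, q:
δQ/Q = √((δu/u)² + (2·δc/c)² + (-2·δq/q)²) = √(0.000550 + 0.0392 + 0.00447) = 0.210
Q = 0.220, so δQ = 0.210 × 0.220 = 0.0462.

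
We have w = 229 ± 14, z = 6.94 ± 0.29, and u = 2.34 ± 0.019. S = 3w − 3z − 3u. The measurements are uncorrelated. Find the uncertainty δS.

42.0

Each term contributes (cᵢ δxᵢ)² to (δS)²:
  (3·δw)² = 1760;  (3·δz)² = 0.757;  (3·δu)² = 0.00325
δS = √(1760) = 42.0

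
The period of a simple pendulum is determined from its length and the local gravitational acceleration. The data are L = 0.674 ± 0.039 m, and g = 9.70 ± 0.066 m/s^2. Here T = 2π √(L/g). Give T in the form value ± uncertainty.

For a monomial T ∝ L^(1/2), g^(-1/2), fractional errors add in quadrature:
  (½·δL/L)² = (0.5×0.0579)² = 0.000837;  (−½·δg/g)² = (-0.5×0.00680)² = 1.16e-05
δT/T = √(0.000849) = 0.0291
T = 1.66 s, so δT = 0.0291 × 1.66 = 0.0482 s.

1.66 ± 0.0482 s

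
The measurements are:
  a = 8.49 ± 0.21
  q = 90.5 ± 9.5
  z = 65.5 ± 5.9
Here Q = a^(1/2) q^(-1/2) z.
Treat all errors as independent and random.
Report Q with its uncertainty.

Each factor contributes (exponent × relative error)² to (δQ/Q)²:
  (½·δa/a)² = (0.5×0.0247)² = 0.000153;  (−½·δq/q)² = (-0.5×0.105)² = 0.00275;  (1·δz/z)² = (1×0.0901)² = 0.00811
δQ/Q = √(0.0110) = 0.105
Q = 20.1, so δQ = 0.105 × 20.1 = 2.11.

20.1 ± 2.11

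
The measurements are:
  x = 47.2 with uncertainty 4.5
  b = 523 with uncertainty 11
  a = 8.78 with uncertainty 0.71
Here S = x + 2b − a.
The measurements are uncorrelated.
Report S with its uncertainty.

S is a linear combination, so absolute uncertainties add in quadrature:
  (δx)² = 20.2;  (2·δb)² = 484;  (δa)² = 0.504
δS = √(505) = 22.5
S = 1080.

1080 ± 22.5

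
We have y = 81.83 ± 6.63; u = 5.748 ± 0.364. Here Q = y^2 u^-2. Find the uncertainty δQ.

Since Q is a product/quotient, work with relative uncertainties:
  (2·δy/y)² = (2×0.0810)² = 0.0263;  (-2·δu/u)² = (-2×0.0633)² = 0.0160
δQ/Q = √(0.0423) = 0.206
Q = 202.7, so δQ = 0.206 × 202.7 = 41.7.

41.7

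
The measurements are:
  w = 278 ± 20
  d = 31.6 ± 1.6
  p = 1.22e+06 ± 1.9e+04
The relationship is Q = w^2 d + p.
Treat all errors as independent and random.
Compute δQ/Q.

0.102

Let h = w^2·d = 2.44e+06. δh/h = √((2·δw/w)² + (1·δd/d)²) = √(0.0207 + 0.00256) = 0.153, so δh = 3.73e+05.
Q = h + p: δQ = √(δh² + δp²) = √(1.39e+11 + 3.61e+08) = 3.73e+05
Q = 3.66e+06, so δQ/Q = 3.73e+05/3.66e+06 = 0.102.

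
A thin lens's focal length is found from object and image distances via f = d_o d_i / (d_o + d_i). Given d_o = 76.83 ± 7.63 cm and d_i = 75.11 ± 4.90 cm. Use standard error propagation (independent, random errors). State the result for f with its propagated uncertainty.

∂f/∂d_o = (d_i/(d_o+d_i))² = 0.244;  ∂f/∂d_i = (d_o/(d_o+d_i))² = 0.256
δf = √((∂f/∂d_o · δd_o)² + (∂f/∂d_i · δd_i)²) = √(3.48 + 1.57) = 2.25 cm
f = 37.98 cm.

37.98 ± 2.25 cm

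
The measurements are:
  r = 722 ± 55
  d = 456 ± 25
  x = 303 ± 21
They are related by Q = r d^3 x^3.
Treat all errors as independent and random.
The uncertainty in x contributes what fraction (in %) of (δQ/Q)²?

56.8%

(δQ/Q)² = (1·δr/r)² + (3·δd/d)² + (3·δx/x)²
  r term: (1×0.0762)² = 0.00580
  d term: (3×0.0548)² = 0.0271
  x term: (3×0.0693)² = 0.0432
Total = 0.0761. Share from x = 0.0432/0.0761 = 0.568.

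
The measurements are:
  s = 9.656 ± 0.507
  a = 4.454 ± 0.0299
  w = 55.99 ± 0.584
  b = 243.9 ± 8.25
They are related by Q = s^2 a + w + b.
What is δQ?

Let p = s^2·a = 415.3. δp/p = √((2·δs/s)² + (1·δa/a)²) = √(0.0110 + 4.51e-05) = 0.105, so δp = 43.7.
Q = p + w + b: δQ = √(δp² + δw² + δb²) = √(1910 + 0.341 + 68.1) = 44.5

44.5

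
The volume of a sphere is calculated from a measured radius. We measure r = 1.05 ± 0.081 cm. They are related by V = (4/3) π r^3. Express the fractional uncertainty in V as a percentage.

V ∝ r^3, so δV/V = |3| · δr/r = 3 × 0.0771 = 0.231.

23.1%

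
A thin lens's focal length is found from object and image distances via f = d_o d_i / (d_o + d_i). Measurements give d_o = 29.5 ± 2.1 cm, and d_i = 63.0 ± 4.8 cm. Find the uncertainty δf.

1.09 cm

∂f/∂d_o = (d_i/(d_o+d_i))² = 0.464;  ∂f/∂d_i = (d_o/(d_o+d_i))² = 0.102
δf = √((∂f/∂d_o · δd_o)² + (∂f/∂d_i · δd_i)²) = √(0.949 + 0.238) = 1.09 cm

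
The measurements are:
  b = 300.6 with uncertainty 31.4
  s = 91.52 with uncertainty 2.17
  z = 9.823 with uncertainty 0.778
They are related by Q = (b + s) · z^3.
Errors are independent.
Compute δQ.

Let u = b + s = 392.1. δu = √(δb² + δs²) = √(986 + 4.71) = 31.5, so δu/u = 0.0803.
Q is then a monomial in u, z:
δQ/Q = √((δu/u)² + (3·δz/z)²) = √(0.00644 + 0.0565) = 0.251
Q = 371700, so δQ = 0.251 × 371700 = 93200.

93200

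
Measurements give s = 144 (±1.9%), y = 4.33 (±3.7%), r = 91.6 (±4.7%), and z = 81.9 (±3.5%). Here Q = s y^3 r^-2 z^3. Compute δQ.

Since Q is a product/quotient, work with relative uncertainties:
  (1·δs/s)² = (1×0.0190)² = 0.000361;  (3·δy/y)² = (3×0.0370)² = 0.0123;  (-2·δr/r)² = (-2×0.0470)² = 0.00884;  (3·δz/z)² = (3×0.0350)² = 0.0110
δQ/Q = √(0.0325) = 0.180
Q = 7.65e+05, so δQ = 0.180 × 7.65e+05 = 1.38e+05.

1.38e+05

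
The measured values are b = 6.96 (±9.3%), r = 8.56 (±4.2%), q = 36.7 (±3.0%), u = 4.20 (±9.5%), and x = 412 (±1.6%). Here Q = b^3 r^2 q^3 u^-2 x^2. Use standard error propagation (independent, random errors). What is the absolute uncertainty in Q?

Each factor contributes (exponent × relative error)² to (δQ/Q)²:
  (3·δb/b)² = (3×0.0930)² = 0.0778;  (2·δr/r)² = (2×0.0420)² = 0.00706;  (3·δq/q)² = (3×0.0300)² = 0.00810;  (-2·δu/u)² = (-2×0.0950)² = 0.0361;  (2·δx/x)² = (2×0.0160)² = 0.00102
δQ/Q = √(0.130) = 0.361
Q = 1.18e+13, so δQ = 0.361 × 1.18e+13 = 4.24e+12.

4.24e+12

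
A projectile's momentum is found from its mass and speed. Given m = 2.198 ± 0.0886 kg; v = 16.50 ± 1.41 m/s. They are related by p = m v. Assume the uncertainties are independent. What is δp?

Since p is a product/quotient, work with relative uncertainties:
  (1·δm/m)² = (1×0.0403)² = 0.00162;  (1·δv/v)² = (1×0.0855)² = 0.00730
δp/p = √(0.00893) = 0.0945
p = 36.27 kg·m/s, so δp = 0.0945 × 36.27 = 3.43 kg·m/s.

3.43 kg·m/s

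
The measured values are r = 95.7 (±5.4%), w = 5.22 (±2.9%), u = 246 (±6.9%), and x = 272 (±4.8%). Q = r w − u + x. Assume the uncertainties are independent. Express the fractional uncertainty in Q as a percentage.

Let p = r·w = 500. δp/p = √((1·δr/r)² + (1·δw/w)²) = √(0.00292 + 0.000841) = 0.0613, so δp = 30.6.
Q = p − u + x: δQ = √(δp² + δu² + δx²) = √(938 + 288 + 170) = 37.4
Q = 526, so δQ/Q = 37.4/526 = 0.0711.

7.11%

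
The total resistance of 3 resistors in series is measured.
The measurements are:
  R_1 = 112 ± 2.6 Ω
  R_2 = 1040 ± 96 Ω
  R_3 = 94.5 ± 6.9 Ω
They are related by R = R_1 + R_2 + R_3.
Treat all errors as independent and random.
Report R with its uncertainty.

Absolute uncertainties add in quadrature for a linear combination:
  (δR_1)² = 6.76;  (δR_2)² = 9220;  (δR_3)² = 47.6
δR = √(9270) = 96.3 Ω
R = 1250 Ω.

1250 ± 96.3 Ω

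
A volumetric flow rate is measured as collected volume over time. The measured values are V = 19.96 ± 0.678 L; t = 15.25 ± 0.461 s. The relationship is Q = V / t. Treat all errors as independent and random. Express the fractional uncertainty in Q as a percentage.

4.55%

Each factor contributes (exponent × relative error)² to (δQ/Q)²:
  (1·δV/V)² = (1×0.0340)² = 0.00115;  (-1·δt/t)² = (-1×0.0302)² = 0.000914
δQ/Q = √(0.00207) = 0.0455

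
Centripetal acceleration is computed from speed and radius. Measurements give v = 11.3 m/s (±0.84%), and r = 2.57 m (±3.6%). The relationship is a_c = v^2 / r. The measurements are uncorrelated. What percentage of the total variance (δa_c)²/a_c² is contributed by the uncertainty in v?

17.9%

(δa_c/a_c)² = (2·δv/v)² + (-1·δr/r)²
  v term: (2×0.00840)² = 0.000282
  r term: (-1×0.0360)² = 0.00130
Total = 0.00158. Share from v = 0.000282/0.00158 = 0.179.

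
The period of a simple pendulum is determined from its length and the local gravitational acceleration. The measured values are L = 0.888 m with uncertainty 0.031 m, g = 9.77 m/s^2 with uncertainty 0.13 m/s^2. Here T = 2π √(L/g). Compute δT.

0.0354 s

Relative error in a monomial: (δT/T)² = Σ (nᵢ · δxᵢ/xᵢ)².
  (½·δL/L)² = (0.5×0.0349)² = 0.000305;  (−½·δg/g)² = (-0.5×0.0133)² = 4.43e-05
δT/T = √(0.000349) = 0.0187
T = 1.89 s, so δT = 0.0187 × 1.89 = 0.0354 s.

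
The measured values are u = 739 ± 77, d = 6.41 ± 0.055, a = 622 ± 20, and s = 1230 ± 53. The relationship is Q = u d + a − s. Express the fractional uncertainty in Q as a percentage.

12.1%

Let p = u·d = 4740. δp/p = √((1·δu/u)² + (1·δd/d)²) = √(0.0109 + 7.36e-05) = 0.105, so δp = 495.
Q = p + a − s: δQ = √(δp² + δa² + δs²) = √(2.45e+05 + 400 + 2810) = 498
Q = 4130, so δQ/Q = 498/4130 = 0.121.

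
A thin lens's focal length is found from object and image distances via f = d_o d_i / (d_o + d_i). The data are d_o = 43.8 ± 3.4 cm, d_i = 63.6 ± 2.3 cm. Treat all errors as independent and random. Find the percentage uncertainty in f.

∂f/∂d_o = (d_i/(d_o+d_i))² = 0.351;  ∂f/∂d_i = (d_o/(d_o+d_i))² = 0.166
δf = √((∂f/∂d_o · δd_o)² + (∂f/∂d_i · δd_i)²) = √(1.42 + 0.146) = 1.25 cm
f = 25.9 cm, so δf/f = 1.25/25.9 = 0.0483.

4.83%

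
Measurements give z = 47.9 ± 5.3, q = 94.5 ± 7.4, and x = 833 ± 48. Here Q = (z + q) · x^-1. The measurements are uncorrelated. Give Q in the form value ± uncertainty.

0.171 ± 0.0147

Let u = z + q = 142. δu = √(δz² + δq²) = √(28.1 + 54.8) = 9.10, so δu/u = 0.0639.
Q is then a monomial in u, x:
δQ/Q = √((δu/u)² + (-1·δx/x)²) = √(0.00409 + 0.00332) = 0.0861
Q = 0.171, so δQ = 0.0861 × 0.171 = 0.0147.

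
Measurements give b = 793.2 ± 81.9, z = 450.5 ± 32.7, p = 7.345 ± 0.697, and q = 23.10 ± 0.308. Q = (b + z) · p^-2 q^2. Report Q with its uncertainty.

12300 ± 2510

Let u = b + z = 1244. δu = √(δb² + δz²) = √(6710 + 1070) = 88.2, so δu/u = 0.0709.
Q is then a monomial in u, p, q:
δQ/Q = √((δu/u)² + (-2·δp/p)² + (2·δq/q)²) = √(0.00503 + 0.0360 + 0.000711) = 0.204
Q = 12300, so δQ = 0.204 × 12300 = 2510.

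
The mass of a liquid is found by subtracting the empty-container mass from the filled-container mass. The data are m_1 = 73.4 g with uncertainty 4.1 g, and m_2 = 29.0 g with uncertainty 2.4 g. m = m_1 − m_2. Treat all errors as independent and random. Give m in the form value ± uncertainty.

44.4 ± 4.75 g

Sums and differences: (δm)² = Σ (cᵢ δxᵢ)².
  (δm_1)² = 16.8;  (δm_2)² = 5.76
δm = √(22.6) = 4.75 g
m = 44.4 g.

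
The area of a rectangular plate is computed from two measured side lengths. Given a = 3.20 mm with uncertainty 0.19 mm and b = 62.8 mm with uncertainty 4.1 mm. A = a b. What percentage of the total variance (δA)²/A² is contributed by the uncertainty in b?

(δA/A)² = (1·δa/a)² + (1·δb/b)²
  a term: (1×0.0594)² = 0.00353
  b term: (1×0.0653)² = 0.00426
Total = 0.00779. Share from b = 0.00426/0.00779 = 0.547.

54.7%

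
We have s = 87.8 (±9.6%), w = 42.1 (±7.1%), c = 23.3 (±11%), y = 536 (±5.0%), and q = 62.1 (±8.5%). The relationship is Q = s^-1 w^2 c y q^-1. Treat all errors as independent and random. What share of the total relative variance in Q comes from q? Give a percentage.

(δQ/Q)² = (-1·δs/s)² + (2·δw/w)² + (1·δc/c)² + (1·δy/y)² + (-1·δq/q)²
  s term: (-1×0.0960)² = 0.00922
  w term: (2×0.0710)² = 0.0202
  c term: (1×0.110)² = 0.0121
  y term: (1×0.0500)² = 0.00250
  q term: (-1×0.0850)² = 0.00723
Total = 0.0512. Share from q = 0.00723/0.0512 = 0.141.

14.1%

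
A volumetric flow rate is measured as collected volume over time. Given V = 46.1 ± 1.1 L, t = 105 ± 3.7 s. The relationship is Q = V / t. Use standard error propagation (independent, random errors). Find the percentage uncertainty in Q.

4.26%

Since Q is a product/quotient, work with relative uncertainties:
  (1·δV/V)² = (1×0.0239)² = 0.000569;  (-1·δt/t)² = (-1×0.0352)² = 0.00124
δQ/Q = √(0.00181) = 0.0426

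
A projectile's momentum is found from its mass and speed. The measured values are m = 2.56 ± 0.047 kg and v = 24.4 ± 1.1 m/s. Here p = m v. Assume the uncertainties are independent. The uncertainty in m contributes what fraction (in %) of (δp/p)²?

14.2%

(δp/p)² = (1·δm/m)² + (1·δv/v)²
  m term: (1×0.0184)² = 0.000337
  v term: (1×0.0451)² = 0.00203
Total = 0.00237. Share from m = 0.000337/0.00237 = 0.142.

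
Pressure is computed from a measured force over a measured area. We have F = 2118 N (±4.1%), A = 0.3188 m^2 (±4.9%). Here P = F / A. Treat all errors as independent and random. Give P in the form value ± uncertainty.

6644 ± 424 Pa

Products/powers → add relative errors in quadrature, weighted by exponent:
  (1·δF/F)² = (1×0.0410)² = 0.00168;  (-1·δA/A)² = (-1×0.0490)² = 0.00240
δP/P = √(0.00408) = 0.0639
P = 6644 Pa, so δP = 0.0639 × 6644 = 424 Pa.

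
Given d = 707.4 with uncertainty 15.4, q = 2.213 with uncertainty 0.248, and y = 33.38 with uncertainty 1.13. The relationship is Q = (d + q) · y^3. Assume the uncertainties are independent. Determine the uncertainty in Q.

Let u = d + q = 709.6. δu = √(δd² + δq²) = √(237 + 0.0615) = 15.4, so δu/u = 0.0217.
Q is then a monomial in u, y:
δQ/Q = √((δu/u)² + (3·δy/y)²) = √(0.000471 + 0.0103) = 0.104
Q = 2.639e+07, so δQ = 0.104 × 2.639e+07 = 2.74e+06.

2.74e+06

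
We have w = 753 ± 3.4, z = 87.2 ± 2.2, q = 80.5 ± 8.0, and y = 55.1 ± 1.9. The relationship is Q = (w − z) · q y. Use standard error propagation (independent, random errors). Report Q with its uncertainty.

(2.95 ± 0.311) × 10^6

Let u = w − z = 666. δu = √(δw² + δz²) = √(11.6 + 4.84) = 4.05, so δu/u = 0.00608.
Q is then a monomial in u, q, y:
δQ/Q = √((δu/u)² + (1·δq/q)² + (1·δy/y)²) = √(3.7e-05 + 0.00988 + 0.00119) = 0.105
Q = 2.95e+06, so δQ = 0.105 × 2.95e+06 = 3.11e+05.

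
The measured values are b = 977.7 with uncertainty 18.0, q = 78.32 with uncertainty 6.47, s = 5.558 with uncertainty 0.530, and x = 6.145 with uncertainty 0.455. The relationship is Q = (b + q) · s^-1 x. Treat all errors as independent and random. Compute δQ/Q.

0.122

Let u = b + q = 1056. δu = √(δb² + δq²) = √(324 + 41.9) = 19.1, so δu/u = 0.0181.
Q is then a monomial in u, s, x:
δQ/Q = √((δu/u)² + (-1·δs/s)² + (1·δx/x)²) = √(0.000328 + 0.00909 + 0.00548) = 0.122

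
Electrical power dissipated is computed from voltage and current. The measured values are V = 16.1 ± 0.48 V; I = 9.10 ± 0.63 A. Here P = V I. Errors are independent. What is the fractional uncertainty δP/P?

0.0754

Each factor contributes (exponent × relative error)² to (δP/P)²:
  (1·δV/V)² = (1×0.0298)² = 0.000889;  (1·δI/I)² = (1×0.0692)² = 0.00479
δP/P = √(0.00568) = 0.0754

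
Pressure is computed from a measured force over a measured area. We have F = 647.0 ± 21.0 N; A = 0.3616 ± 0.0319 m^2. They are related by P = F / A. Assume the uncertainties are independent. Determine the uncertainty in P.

168 Pa

Relative error in a monomial: (δP/P)² = Σ (nᵢ · δxᵢ/xᵢ)².
  (1·δF/F)² = (1×0.0325)² = 0.00105;  (-1·δA/A)² = (-1×0.0882)² = 0.00778
δP/P = √(0.00884) = 0.0940
P = 1789 Pa, so δP = 0.0940 × 1789 = 168 Pa.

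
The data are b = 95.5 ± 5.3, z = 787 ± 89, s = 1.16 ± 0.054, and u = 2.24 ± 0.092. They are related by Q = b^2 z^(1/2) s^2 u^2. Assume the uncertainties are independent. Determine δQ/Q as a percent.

Relative error in a monomial: (δQ/Q)² = Σ (nᵢ · δxᵢ/xᵢ)².
  (2·δb/b)² = (2×0.0555)² = 0.0123;  (½·δz/z)² = (0.5×0.113)² = 0.00320;  (2·δs/s)² = (2×0.0466)² = 0.00867;  (2·δu/u)² = (2×0.0411)² = 0.00675
δQ/Q = √(0.0309) = 0.176

17.6%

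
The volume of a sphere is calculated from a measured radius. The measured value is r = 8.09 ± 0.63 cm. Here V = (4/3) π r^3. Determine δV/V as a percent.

23.4%

Relative error in a monomial: (δV/V)² = Σ (nᵢ · δxᵢ/xᵢ)².
  (3·δr/r)² = (3×0.0779)² = 0.0546
δV/V = √(0.0546) = 0.234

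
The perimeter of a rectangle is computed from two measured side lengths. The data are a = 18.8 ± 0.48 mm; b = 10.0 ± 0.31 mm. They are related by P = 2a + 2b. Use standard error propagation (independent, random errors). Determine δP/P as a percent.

1.98%

Absolute uncertainties add in quadrature for a linear combination:
  (2·δa)² = 0.922;  (2·δb)² = 0.384
δP = √(1.31) = 1.14 mm
P = 57.6 mm, so δP/P = 1.14/57.6 = 0.0198.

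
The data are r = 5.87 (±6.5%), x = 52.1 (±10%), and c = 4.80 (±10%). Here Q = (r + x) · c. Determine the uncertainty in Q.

37.5

Let u = r + x = 58.0. δu = √(δr² + δx²) = √(0.146 + 27.1) = 5.22, so δu/u = 0.0901.
Q is then a monomial in u, c:
δQ/Q = √((δu/u)² + (1·δc/c)²) = √(0.00812 + 0.0100) = 0.135
Q = 278, so δQ = 0.135 × 278 = 37.5.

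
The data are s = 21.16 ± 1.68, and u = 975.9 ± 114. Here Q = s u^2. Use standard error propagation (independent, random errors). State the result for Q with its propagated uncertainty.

(2.015 ± 0.497) × 10^7

Q is a product of powers, so relative uncertainties combine in quadrature:
  (1·δs/s)² = (1×0.0794)² = 0.00630;  (2·δu/u)² = (2×0.117)² = 0.0546
δQ/Q = √(0.0609) = 0.247
Q = 2.015e+07, so δQ = 0.247 × 2.015e+07 = 4.97e+06.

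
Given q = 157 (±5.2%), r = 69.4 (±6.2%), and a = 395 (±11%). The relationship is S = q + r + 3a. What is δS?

131

For a sum/difference, combine absolute errors in quadrature:
  (δq)² = 66.7;  (δr)² = 18.5;  (3·δa)² = 17000
δS = √(17100) = 131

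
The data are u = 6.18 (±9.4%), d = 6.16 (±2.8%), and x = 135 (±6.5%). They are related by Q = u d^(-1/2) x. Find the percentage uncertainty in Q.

Q is a product of powers, so relative uncertainties combine in quadrature:
  (1·δu/u)² = (1×0.0940)² = 0.00884;  (−½·δd/d)² = (-0.5×0.0280)² = 0.000196;  (1·δx/x)² = (1×0.0650)² = 0.00423
δQ/Q = √(0.0133) = 0.115

11.5%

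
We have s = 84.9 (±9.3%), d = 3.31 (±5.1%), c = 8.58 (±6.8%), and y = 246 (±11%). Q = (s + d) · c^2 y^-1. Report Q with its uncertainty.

Let u = s + d = 88.2. δu = √(δs² + δd²) = √(62.3 + 0.0285) = 7.90, so δu/u = 0.0895.
Q is then a monomial in u, c, y:
δQ/Q = √((δu/u)² + (2·δc/c)² + (-1·δy/y)²) = √(0.00802 + 0.0185 + 0.0121) = 0.196
Q = 26.4, so δQ = 0.196 × 26.4 = 5.19.

26.4 ± 5.19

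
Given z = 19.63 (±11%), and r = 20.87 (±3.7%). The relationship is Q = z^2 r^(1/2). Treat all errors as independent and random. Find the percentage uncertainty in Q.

22.1%

Relative error in a monomial: (δQ/Q)² = Σ (nᵢ · δxᵢ/xᵢ)².
  (2·δz/z)² = (2×0.110)² = 0.0484;  (½·δr/r)² = (0.5×0.0370)² = 0.000342
δQ/Q = √(0.0487) = 0.221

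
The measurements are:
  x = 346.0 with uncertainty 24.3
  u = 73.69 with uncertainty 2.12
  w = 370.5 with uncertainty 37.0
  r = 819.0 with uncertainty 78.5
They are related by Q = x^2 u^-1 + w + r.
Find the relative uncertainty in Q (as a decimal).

0.0883

Let p = x^2·u^-1 = 1625. δp/p = √((2·δx/x)² + (-1·δu/u)²) = √(0.0197 + 0.000828) = 0.143, so δp = 233.
Q = p + w + r: δQ = √(δp² + δw² + δr²) = √(54300 + 1370 + 6160) = 249
Q = 2814, so δQ/Q = 249/2814 = 0.0883.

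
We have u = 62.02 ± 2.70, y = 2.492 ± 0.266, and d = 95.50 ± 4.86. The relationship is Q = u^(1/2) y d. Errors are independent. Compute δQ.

For a monomial Q ∝ u^(1/2), y, d, fractional errors add in quadrature:
  (½·δu/u)² = (0.5×0.0435)² = 0.000474;  (1·δy/y)² = (1×0.107)² = 0.0114;  (1·δd/d)² = (1×0.0509)² = 0.00259
δQ/Q = √(0.0145) = 0.120
Q = 1874, so δQ = 0.120 × 1874 = 225.

225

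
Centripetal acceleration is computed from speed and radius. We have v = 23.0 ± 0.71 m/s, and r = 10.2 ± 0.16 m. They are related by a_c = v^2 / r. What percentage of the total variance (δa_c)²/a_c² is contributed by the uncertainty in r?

(δa_c/a_c)² = (2·δv/v)² + (-1·δr/r)²
  v term: (2×0.0309)² = 0.00381
  r term: (-1×0.0157)² = 0.000246
Total = 0.00406. Share from r = 0.000246/0.00406 = 0.0606.

6.06%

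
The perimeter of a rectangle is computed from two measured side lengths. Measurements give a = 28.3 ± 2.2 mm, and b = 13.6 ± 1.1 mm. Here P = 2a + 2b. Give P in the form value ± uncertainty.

83.8 ± 4.92 mm

For a sum/difference, combine absolute errors in quadrature:
  (2·δa)² = 19.4;  (2·δb)² = 4.84
δP = √(24.2) = 4.92 mm
P = 83.8 mm.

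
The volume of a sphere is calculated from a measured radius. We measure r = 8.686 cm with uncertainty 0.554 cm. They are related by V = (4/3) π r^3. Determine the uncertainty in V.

525 cm^3

Relative error in a monomial: (δV/V)² = Σ (nᵢ · δxᵢ/xᵢ)².
  (3·δr/r)² = (3×0.0638)² = 0.0366
δV/V = √(0.0366) = 0.191
V = 2745 cm^3, so δV = 0.191 × 2745 = 525 cm^3.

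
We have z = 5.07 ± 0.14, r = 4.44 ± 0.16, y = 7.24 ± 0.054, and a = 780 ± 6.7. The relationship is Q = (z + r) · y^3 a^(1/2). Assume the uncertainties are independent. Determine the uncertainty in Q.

3220

Let u = z + r = 9.51. δu = √(δz² + δr²) = √(0.0196 + 0.0256) = 0.213, so δu/u = 0.0224.
Q is then a monomial in u, y, a:
δQ/Q = √((δu/u)² + (3·δy/y)² + (½·δa/a)²) = √(0.000500 + 0.000501 + 1.84e-05) = 0.0319
Q = 1.01e+05, so δQ = 0.0319 × 1.01e+05 = 3220.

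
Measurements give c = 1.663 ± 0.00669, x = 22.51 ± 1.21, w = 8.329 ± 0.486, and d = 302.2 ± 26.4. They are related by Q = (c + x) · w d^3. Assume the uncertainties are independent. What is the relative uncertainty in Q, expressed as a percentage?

Let u = c + x = 24.17. δu = √(δc² + δx²) = √(4.48e-05 + 1.46) = 1.21, so δu/u = 0.0501.
Q is then a monomial in u, w, d:
δQ/Q = √((δu/u)² + (1·δw/w)² + (3·δd/d)²) = √(0.00251 + 0.00340 + 0.0687) = 0.273

27.3%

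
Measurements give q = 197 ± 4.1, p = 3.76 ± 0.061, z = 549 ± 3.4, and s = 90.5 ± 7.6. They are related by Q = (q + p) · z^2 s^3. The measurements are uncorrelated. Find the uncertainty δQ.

1.14e+13

Let u = q + p = 201. δu = √(δq² + δp²) = √(16.8 + 0.00372) = 4.10, so δu/u = 0.0204.
Q is then a monomial in u, z, s:
δQ/Q = √((δu/u)² + (2·δz/z)² + (3·δs/s)²) = √(0.000417 + 0.000153 + 0.0635) = 0.253
Q = 4.49e+13, so δQ = 0.253 × 4.49e+13 = 1.14e+13.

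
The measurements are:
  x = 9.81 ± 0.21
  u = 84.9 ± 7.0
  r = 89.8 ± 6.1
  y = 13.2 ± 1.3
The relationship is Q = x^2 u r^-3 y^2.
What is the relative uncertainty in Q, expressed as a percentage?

Each factor contributes (exponent × relative error)² to (δQ/Q)²:
  (2·δx/x)² = (2×0.0214)² = 0.00183;  (1·δu/u)² = (1×0.0824)² = 0.00680;  (-3·δr/r)² = (-3×0.0679)² = 0.0415;  (2·δy/y)² = (2×0.0985)² = 0.0388
δQ/Q = √(0.0890) = 0.298

29.8%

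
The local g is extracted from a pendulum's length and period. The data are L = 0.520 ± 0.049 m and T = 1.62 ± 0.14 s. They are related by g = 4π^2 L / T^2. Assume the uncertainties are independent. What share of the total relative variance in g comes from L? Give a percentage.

(δg/g)² = (1·δL/L)² + (-2·δT/T)²
  L term: (1×0.0942)² = 0.00888
  T term: (-2×0.0864)² = 0.0299
Total = 0.0388. Share from L = 0.00888/0.0388 = 0.229.

22.9%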